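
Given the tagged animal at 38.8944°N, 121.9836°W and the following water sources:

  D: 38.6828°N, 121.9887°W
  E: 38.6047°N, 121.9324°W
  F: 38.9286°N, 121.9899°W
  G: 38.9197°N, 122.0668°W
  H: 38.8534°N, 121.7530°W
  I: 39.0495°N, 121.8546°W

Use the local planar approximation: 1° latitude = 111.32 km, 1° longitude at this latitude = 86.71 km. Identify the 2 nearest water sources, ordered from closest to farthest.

Distances from 38.8944°N, 121.9836°W:
D: 23.5595 km
E: 32.5536 km
F: 3.8461 km
G: 7.7445 km
H: 20.5096 km
I: 20.5724 km
Sorted: F (3.8461 km) < G (7.7445 km) < H (20.5096 km) < I (20.5724 km) < …

F, G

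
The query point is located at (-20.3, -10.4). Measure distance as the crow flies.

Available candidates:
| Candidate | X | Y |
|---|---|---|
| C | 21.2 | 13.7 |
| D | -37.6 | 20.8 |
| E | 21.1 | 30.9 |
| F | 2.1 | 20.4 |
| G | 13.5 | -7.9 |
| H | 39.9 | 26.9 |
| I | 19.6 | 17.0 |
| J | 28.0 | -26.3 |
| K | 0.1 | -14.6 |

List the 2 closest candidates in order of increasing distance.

K, G

Distances from (-20.3, -10.4):
C: √((41.5)² + (24.1)²) = √(1722.250 + 580.810) = 48.0
D: √((-17.3)² + (31.2)²) = √(299.290 + 973.440) = 35.7
E: √((41.4)² + (41.3)²) = √(1713.960 + 1705.690) = 58.5
F: √((22.4)² + (30.8)²) = √(501.760 + 948.640) = 38.1
G: √((33.8)² + (2.5)²) = √(1142.440 + 6.250) = 33.9
H: √((60.2)² + (37.3)²) = √(3624.040 + 1391.290) = 70.8
I: √((39.9)² + (27.4)²) = √(1592.010 + 750.760) = 48.4
J: √((48.3)² + (-15.9)²) = √(2332.890 + 252.810) = 50.8
K: √((20.4)² + (-4.2)²) = √(416.160 + 17.640) = 20.8
Sorted: K (20.8) < G (33.9) < D (35.7) < F (38.1) < …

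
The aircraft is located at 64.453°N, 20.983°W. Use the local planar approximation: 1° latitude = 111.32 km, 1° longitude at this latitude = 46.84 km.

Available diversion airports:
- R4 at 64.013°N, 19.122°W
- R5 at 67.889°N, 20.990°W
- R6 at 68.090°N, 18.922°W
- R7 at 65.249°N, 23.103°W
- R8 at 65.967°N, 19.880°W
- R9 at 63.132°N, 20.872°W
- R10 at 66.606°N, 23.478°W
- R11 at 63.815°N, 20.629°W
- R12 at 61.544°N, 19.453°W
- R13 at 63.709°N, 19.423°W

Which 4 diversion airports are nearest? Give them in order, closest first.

R11, R4, R13, R7

Distances from 64.453°N, 20.983°W:
R4: √((-0.440·111.32)² + (1.861·46.84)²) = √(2399.11877 + 7598.47640) = 99.988 km
R5: √((3.436·111.32)² + (-0.007·46.84)²) = √(146302.82282 + 0.10751) = 382.496 km
R6: √((3.637·111.32)² + (2.061·46.84)²) = √(163920.39708 + 9319.43871) = 416.221 km
R7: √((0.796·111.32)² + (-2.120·46.84)²) = √(7851.85970 + 9860.64888) = 133.088 km
R8: √((1.514·111.32)² + (1.103·46.84)²) = √(28405.21924 + 2669.22263) = 176.279 km
R9: √((-1.321·111.32)² + (0.111·46.84)²) = √(21624.79657 + 27.03210) = 147.146 km
R10: √((2.153·111.32)² + (-2.495·46.84)²) = √(57442.64841 + 13657.61521) = 266.646 km
R11: √((-0.638·111.32)² + (0.354·46.84)²) = √(5044.14721 + 274.94150) = 72.932 km
R12: √((-2.909·111.32)² + (1.530·46.84)²) = √(104865.79118 + 5135.90089) = 331.665 km
R13: √((-0.744·111.32)² + (1.560·46.84)²) = √(6859.49694 + 5339.28336) = 110.448 km
Sorted: R11 (72.932 km) < R4 (99.988 km) < R13 (110.448 km) < R7 (133.088 km) < R9 (147.146 km) < R8 (176.279 km) < …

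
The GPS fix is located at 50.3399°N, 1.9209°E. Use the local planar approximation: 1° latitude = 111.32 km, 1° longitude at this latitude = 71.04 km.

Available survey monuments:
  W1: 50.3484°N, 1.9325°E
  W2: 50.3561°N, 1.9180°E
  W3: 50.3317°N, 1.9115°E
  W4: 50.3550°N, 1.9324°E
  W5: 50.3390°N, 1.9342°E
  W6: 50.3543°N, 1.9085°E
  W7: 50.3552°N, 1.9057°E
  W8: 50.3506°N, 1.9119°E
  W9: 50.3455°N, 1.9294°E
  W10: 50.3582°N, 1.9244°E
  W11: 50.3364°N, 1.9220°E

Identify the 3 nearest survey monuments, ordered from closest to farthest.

Distances from 50.3399°N, 1.9209°E:
W1: 1.2548 km
W2: 1.8151 km
W3: 1.1310 km
W4: 1.8689 km
W5: 0.9501 km
W6: 1.8291 km
W7: 2.0166 km
W8: 1.3519 km
W9: 0.8679 km
W10: 2.0523 km
W11: 0.3974 km
Sorted: W11 (0.3974 km) < W9 (0.8679 km) < W5 (0.9501 km) < W3 (1.1310 km) < W1 (1.2548 km) < …

W11, W9, W5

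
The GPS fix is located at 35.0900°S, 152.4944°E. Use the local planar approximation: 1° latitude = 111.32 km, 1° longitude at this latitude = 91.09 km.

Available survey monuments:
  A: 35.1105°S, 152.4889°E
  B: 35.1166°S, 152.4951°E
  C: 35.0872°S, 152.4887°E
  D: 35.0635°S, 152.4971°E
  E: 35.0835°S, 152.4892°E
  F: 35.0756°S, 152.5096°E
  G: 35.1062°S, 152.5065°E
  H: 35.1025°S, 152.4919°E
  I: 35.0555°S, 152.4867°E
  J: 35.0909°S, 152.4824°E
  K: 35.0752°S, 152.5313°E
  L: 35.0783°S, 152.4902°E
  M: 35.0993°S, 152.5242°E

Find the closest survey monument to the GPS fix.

Distances from 35.0900°S, 152.4944°E:
A: √((-0.0205·111.32)² + (-0.0055·91.09)²) = √(5.207798 + 0.250996) = 2.3364 km
B: √((-0.0266·111.32)² + (0.0007·91.09)²) = √(8.768184 + 0.004066) = 2.9618 km
C: √((0.0028·111.32)² + (-0.0057·91.09)²) = √(0.097154 + 0.269582) = 0.6056 km
D: √((0.0265·111.32)² + (0.0027·91.09)²) = √(8.702382 + 0.060488) = 2.9602 km
E: √((0.0065·111.32)² + (-0.0052·91.09)²) = √(0.523568 + 0.224361) = 0.8648 km
F: √((0.0144·111.32)² + (0.0152·91.09)²) = √(2.569635 + 1.917029) = 2.1182 km
G: √((-0.0162·111.32)² + (0.0121·91.09)²) = √(3.252194 + 1.214821) = 2.1135 km
H: √((-0.0125·111.32)² + (-0.0025·91.09)²) = √(1.936272 + 0.051859) = 1.4100 km
I: √((0.0345·111.32)² + (-0.0077·91.09)²) = √(14.749747 + 0.491952) = 3.9041 km
J: √((-0.0009·111.32)² + (-0.0120·91.09)²) = √(0.010038 + 1.194824) = 1.0977 km
K: √((0.0148·111.32)² + (0.0369·91.09)²) = √(2.714375 + 11.297807) = 3.7433 km
L: √((0.0117·111.32)² + (-0.0042·91.09)²) = √(1.696360 + 0.146366) = 1.3575 km
M: √((-0.0093·111.32)² + (0.0298·91.09)²) = √(1.071796 + 7.368413) = 2.9052 km
Minimum: C at 0.6056 km.

C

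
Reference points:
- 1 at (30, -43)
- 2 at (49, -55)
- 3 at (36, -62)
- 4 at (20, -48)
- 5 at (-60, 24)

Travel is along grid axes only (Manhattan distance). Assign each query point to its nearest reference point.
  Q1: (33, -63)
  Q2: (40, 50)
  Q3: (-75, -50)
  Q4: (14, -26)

Q1→3; Q2→1; Q3→5; Q4→4

Q1 at (33, -63):
  1: 23
  2: 24
  3: 4
  4: 28
  5: 180
  → nearest: 3 (4)
Q2 at (40, 50):
  1: 103
  2: 114
  3: 116
  4: 118
  5: 126
  → nearest: 1 (103)
Q3 at (-75, -50):
  1: 112
  2: 129
  3: 123
  4: 97
  5: 89
  → nearest: 5 (89)
Q4 at (14, -26):
  1: 33
  2: 64
  3: 58
  4: 28
  5: 124
  → nearest: 4 (28)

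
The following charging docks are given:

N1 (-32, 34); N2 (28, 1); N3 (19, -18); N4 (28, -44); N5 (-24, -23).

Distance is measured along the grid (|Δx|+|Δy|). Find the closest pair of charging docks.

Pairwise distances:
N1–N2: |60| + |-33| = 60 + 33 = 93
N1–N3: |51| + |-52| = 51 + 52 = 103
N1–N4: |60| + |-78| = 60 + 78 = 138
N1–N5: |8| + |-57| = 8 + 57 = 65
N2–N3: |-9| + |-19| = 9 + 19 = 28
N2–N4: |0| + |-45| = 0 + 45 = 45
N2–N5: |-52| + |-24| = 52 + 24 = 76
N3–N4: |9| + |-26| = 9 + 26 = 35
N3–N5: |-43| + |-5| = 43 + 5 = 48
N4–N5: |-52| + |21| = 52 + 21 = 73
Closest pair: N2–N3 at 28.

N2 and N3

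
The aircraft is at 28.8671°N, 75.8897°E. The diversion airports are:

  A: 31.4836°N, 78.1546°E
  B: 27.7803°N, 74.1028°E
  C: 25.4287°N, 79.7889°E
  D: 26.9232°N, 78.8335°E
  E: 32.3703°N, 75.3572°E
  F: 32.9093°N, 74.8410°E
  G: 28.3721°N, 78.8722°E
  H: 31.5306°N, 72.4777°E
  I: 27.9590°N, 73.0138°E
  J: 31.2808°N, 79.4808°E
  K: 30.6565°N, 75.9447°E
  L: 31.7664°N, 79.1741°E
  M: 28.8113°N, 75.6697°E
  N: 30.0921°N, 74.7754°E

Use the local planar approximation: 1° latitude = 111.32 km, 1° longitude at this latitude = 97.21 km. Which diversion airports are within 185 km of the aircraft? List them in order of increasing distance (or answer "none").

Distances from 28.8671°N, 75.8897°E:
A: √((2.6165·111.32)² + (2.2649·97.21)²) = √(84837.502203 + 48475.237977) = 365.1202 km
B: √((-1.0868·111.32)² + (-1.7869·97.21)²) = √(14636.783696 + 30173.270343) = 211.6839 km
C: √((-3.4384·111.32)² + (3.8992·97.21)²) = √(146507.275325 + 143672.255556) = 538.6831 km
D: √((-1.9439·111.32)² + (2.9438·97.21)²) = √(46826.773520 + 81891.436278) = 358.7732 km
E: √((3.5032·111.32)² + (-0.5325·97.21)²) = √(152081.455285 + 2679.545343) = 393.3967 km
F: √((4.0422·111.32)² + (-1.0487·97.21)²) = √(202479.934097 + 10392.605030) = 461.3811 km
G: √((-0.4950·111.32)² + (2.9825·97.21)²) = √(3036.384692 + 84058.723566) = 295.1188 km
H: √((2.6635·111.32)² + (-3.4120·97.21)²) = √(87912.736261 + 110011.967347) = 444.8873 km
I: √((-0.9081·111.32)² + (-2.8759·97.21)²) = √(10219.125829 + 78157.281989) = 297.2817 km
J: √((2.4137·111.32)² + (3.5911·97.21)²) = √(72195.973389 + 121864.408288) = 440.5229 km
K: √((1.7894·111.32)² + (0.0550·97.21)²) = √(39679.049603 + 28.585597) = 199.2677 km
L: √((2.8993·111.32)² + (3.2844·97.21)²) = √(104167.611558 + 101937.498778) = 453.9880 km
M: √((-0.0558·111.32)² + (-0.2200·97.21)²) = √(38.584670 + 457.369550) = 22.2700 km
N: √((1.2250·111.32)² + (-1.1143·97.21)²) = √(18595.958689 + 11733.461355) = 174.1534 km
Threshold 185 km: M (22.2700 km), N (174.1534 km) are within range.

M, N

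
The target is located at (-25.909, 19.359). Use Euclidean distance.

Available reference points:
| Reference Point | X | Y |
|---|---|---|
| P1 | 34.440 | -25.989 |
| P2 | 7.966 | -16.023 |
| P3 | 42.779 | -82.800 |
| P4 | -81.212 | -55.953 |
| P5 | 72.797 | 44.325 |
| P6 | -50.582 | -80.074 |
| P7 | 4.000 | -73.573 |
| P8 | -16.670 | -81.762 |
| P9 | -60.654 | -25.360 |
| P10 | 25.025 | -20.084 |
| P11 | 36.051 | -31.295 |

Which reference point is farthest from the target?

Distances from (-25.909, 19.359):
P1: 75.488
P2: 48.984
P3: 123.104
P4: 93.436
P5: 101.814
P6: 102.448
P7: 97.626
P8: 101.542
P9: 56.630
P10: 64.421
P11: 80.030
Maximum: P3 at 123.104.

P3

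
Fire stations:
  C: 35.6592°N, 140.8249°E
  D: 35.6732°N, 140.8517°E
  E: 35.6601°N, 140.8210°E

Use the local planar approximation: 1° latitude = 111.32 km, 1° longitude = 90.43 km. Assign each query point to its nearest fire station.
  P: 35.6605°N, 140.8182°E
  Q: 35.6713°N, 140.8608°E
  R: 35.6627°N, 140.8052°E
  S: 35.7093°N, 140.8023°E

P at 35.6605°N, 140.8182°E:
  C: 0.6229 km
  D: 3.3431 km
  E: 0.2571 km
  → nearest: E (0.2571 km)
Q at 35.6713°N, 140.8608°E:
  C: 3.5148 km
  D: 0.8497 km
  E: 3.8089 km
  → nearest: D (0.8497 km)
R at 35.6627°N, 140.8052°E:
  C: 1.8236 km
  D: 4.3644 km
  E: 1.4578 km
  → nearest: E (1.4578 km)
S at 35.7093°N, 140.8023°E:
  C: 5.9398 km
  D: 6.0088 km
  E: 5.7321 km
  → nearest: E (5.7321 km)

P→E; Q→D; R→E; S→E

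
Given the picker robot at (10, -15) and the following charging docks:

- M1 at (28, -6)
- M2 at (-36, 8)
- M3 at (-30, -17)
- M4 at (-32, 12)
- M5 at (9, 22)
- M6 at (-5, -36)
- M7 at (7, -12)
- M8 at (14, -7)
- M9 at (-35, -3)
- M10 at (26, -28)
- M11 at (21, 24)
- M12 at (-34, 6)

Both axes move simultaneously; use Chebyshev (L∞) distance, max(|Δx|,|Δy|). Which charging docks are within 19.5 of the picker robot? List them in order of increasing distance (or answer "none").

Distances from (10, -15):
M1: max(|18|, |9|) = 18
M2: max(|-46|, |23|) = 46
M3: max(|-40|, |-2|) = 40
M4: max(|-42|, |27|) = 42
M5: max(|-1|, |37|) = 37
M6: max(|-15|, |-21|) = 21
M7: max(|-3|, |3|) = 3
M8: max(|4|, |8|) = 8
M9: max(|-45|, |12|) = 45
M10: max(|16|, |-13|) = 16
M11: max(|11|, |39|) = 39
M12: max(|-44|, |21|) = 44
Threshold 19.5: M7 (3), M8 (8), M10 (16), M1 (18) are within range.

M7, M8, M10, M1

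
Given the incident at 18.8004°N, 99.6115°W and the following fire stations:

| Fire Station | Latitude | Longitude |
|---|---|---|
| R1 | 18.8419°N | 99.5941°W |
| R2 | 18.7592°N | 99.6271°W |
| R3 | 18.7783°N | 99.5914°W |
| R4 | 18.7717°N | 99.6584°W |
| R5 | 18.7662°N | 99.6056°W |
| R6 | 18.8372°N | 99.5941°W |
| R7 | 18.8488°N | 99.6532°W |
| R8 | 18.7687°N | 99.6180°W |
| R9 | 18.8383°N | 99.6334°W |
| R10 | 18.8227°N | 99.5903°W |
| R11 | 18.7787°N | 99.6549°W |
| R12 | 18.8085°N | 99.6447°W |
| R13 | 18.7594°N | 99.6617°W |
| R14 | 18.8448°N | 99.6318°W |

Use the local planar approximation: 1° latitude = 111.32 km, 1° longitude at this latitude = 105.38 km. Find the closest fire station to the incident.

Distances from 18.8004°N, 99.6115°W:
R1: 4.9704 km
R2: 4.8721 km
R3: 3.2464 km
R4: 5.8851 km
R5: 3.8576 km
R6: 4.4882 km
R7: 6.9527 km
R8: 3.5947 km
R9: 4.8090 km
R10: 3.3397 km
R11: 5.1722 km
R12: 3.6129 km
R13: 6.9869 km
R14: 5.3857 km
Minimum: R3 at 3.2464 km.

R3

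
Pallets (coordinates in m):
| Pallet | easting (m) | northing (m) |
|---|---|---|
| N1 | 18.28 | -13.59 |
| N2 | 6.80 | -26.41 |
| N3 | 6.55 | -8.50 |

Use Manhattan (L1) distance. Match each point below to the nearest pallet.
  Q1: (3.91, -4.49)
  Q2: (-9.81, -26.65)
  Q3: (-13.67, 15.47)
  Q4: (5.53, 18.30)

Q1→N3; Q2→N2; Q3→N3; Q4→N3

Q1 at (3.91, -4.49):
  N1: 23.47 m
  N2: 24.81 m
  N3: 6.65 m
  → nearest: N3 (6.65 m)
Q2 at (-9.81, -26.65):
  N1: 41.15 m
  N2: 16.85 m
  N3: 34.51 m
  → nearest: N2 (16.85 m)
Q3 at (-13.67, 15.47):
  N1: 61.01 m
  N2: 62.35 m
  N3: 44.19 m
  → nearest: N3 (44.19 m)
Q4 at (5.53, 18.30):
  N1: 44.64 m
  N2: 45.98 m
  N3: 27.82 m
  → nearest: N3 (27.82 m)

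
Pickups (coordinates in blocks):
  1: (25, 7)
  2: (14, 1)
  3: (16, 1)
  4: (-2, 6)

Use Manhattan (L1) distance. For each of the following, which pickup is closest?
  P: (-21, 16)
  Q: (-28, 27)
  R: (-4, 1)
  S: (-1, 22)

P→4; Q→4; R→4; S→4

P at (-21, 16):
  1: 55 blocks
  2: 50 blocks
  3: 52 blocks
  4: 29 blocks
  → nearest: 4 (29 blocks)
Q at (-28, 27):
  1: 73 blocks
  2: 68 blocks
  3: 70 blocks
  4: 47 blocks
  → nearest: 4 (47 blocks)
R at (-4, 1):
  1: 35 blocks
  2: 18 blocks
  3: 20 blocks
  4: 7 blocks
  → nearest: 4 (7 blocks)
S at (-1, 22):
  1: 41 blocks
  2: 36 blocks
  3: 38 blocks
  4: 17 blocks
  → nearest: 4 (17 blocks)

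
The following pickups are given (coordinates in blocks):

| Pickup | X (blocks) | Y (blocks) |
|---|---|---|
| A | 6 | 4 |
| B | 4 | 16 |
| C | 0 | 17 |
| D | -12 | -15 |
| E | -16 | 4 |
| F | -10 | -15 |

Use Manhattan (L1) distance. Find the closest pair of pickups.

Pairwise distances:
A–B: 14 blocks
A–C: 19 blocks
A–D: 37 blocks
A–E: 22 blocks
A–F: 35 blocks
B–C: 5 blocks
B–D: 47 blocks
B–E: 32 blocks
B–F: 45 blocks
C–D: 44 blocks
C–E: 29 blocks
C–F: 42 blocks
D–E: 23 blocks
D–F: 2 blocks
E–F: 25 blocks
Closest pair: D–F at 2 blocks.

D and F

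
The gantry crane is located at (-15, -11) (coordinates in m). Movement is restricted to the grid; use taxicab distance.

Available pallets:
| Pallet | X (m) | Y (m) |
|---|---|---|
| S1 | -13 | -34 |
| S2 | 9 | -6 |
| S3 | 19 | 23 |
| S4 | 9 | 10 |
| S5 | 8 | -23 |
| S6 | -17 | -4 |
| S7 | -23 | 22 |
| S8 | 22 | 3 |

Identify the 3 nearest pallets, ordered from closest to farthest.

Distances from (-15, -11):
S1: 25 m
S2: 29 m
S3: 68 m
S4: 45 m
S5: 35 m
S6: 9 m
S7: 41 m
S8: 51 m
Sorted: S6 (9 m) < S1 (25 m) < S2 (29 m) < S5 (35 m) < S7 (41 m) < …

S6, S1, S2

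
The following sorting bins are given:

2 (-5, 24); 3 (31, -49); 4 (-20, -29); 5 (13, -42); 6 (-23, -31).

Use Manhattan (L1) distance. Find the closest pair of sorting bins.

4 and 6

Pairwise distances:
4–6: 5
3–5: 25
4–5: 46
5–6: 47
2–4: 68
3–4: 71
3–6: 72
2–6: 73
2–5: 84
2–3: 109
Closest pair: 4–6 at 5.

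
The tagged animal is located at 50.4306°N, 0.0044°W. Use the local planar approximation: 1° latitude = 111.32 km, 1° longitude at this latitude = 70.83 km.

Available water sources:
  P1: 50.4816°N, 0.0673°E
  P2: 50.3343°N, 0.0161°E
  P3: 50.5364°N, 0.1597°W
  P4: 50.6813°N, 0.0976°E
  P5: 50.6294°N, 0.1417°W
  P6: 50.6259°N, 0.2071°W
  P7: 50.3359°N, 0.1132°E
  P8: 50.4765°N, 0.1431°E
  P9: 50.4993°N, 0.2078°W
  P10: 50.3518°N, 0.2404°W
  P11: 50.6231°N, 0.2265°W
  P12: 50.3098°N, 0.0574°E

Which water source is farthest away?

Distances from 50.4306°N, 0.0044°W:
P1: √((0.0510·111.32)² + (0.0717·70.83)²) = √(32.231962 + 25.791274) = 7.6173 km
P2: √((-0.0963·111.32)² + (0.0205·70.83)²) = √(114.920887 + 2.108348) = 10.8180 km
P3: √((0.1058·111.32)² + (-0.1553·70.83)²) = √(138.713181 + 120.997778) = 16.1156 km
P4: √((0.2507·111.32)² + (0.1020·70.83)²) = √(778.852222 + 52.195712) = 28.8279 km
P5: √((0.1988·111.32)² + (-0.1373·70.83)²) = √(489.755312 + 94.574828) = 24.1729 km
P6: √((0.1953·111.32)² + (-0.2027·70.83)²) = √(472.662211 + 206.130369) = 26.0536 km
P7: √((-0.0947·111.32)² + (0.1176·70.83)²) = √(111.133848 + 69.382369) = 13.4356 km
P8: √((0.0459·111.32)² + (0.1475·70.83)²) = √(26.107890 + 109.148689) = 11.6300 km
P9: √((0.0687·111.32)² + (-0.2034·70.83)²) = √(58.487071 + 207.556520) = 16.3108 km
P10: √((-0.0788·111.32)² + (-0.2360·70.83)²) = √(76.948265 + 279.420644) = 18.8777 km
P11: √((0.1925·111.32)² + (-0.2221·70.83)²) = √(459.206327 + 247.475153) = 26.5835 km
P12: √((-0.1208·111.32)² + (0.0618·70.83)²) = √(180.834073 + 19.160703) = 14.1420 km
Maximum: P4 at 28.8279 km.

P4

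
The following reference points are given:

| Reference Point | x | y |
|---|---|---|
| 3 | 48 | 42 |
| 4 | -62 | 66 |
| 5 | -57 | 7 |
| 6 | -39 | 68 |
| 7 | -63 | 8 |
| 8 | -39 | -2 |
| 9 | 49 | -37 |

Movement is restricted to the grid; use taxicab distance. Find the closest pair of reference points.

Pairwise distances:
3–4: 134
3–5: 140
3–6: 113
3–7: 145
3–8: 131
3–9: 80
4–5: 64
4–6: 25
4–7: 59
4–8: 91
4–9: 214
5–6: 79
5–7: 7
5–8: 27
5–9: 150
6–7: 84
6–8: 70
6–9: 193
7–8: 34
7–9: 157
8–9: 123
Closest pair: 5–7 at 7.

5 and 7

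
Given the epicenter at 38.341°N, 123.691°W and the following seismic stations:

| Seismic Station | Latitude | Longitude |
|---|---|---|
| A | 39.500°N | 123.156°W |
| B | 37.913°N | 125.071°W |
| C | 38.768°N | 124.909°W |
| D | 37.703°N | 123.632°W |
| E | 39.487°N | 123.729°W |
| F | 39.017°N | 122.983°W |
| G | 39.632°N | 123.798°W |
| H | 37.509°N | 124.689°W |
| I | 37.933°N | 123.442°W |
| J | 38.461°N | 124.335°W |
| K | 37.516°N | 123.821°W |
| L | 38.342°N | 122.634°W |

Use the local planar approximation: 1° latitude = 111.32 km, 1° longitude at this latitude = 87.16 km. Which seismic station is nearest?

I

Distances from 38.341°N, 123.691°W:
A: √((1.159·111.32)² + (0.535·87.16)²) = √(16646.12944 + 2174.41286) = 137.188 km
B: √((-0.428·111.32)² + (-1.380·87.16)²) = √(2270.04221 + 14467.47085) = 129.374 km
C: √((0.427·111.32)² + (-1.218·87.16)²) = √(2259.44693 + 11270.13244) = 116.317 km
D: √((-0.638·111.32)² + (0.059·87.16)²) = √(5044.14721 + 26.44469) = 71.208 km
E: √((1.146·111.32)² + (-0.038·87.16)²) = √(16274.79889 + 10.96987) = 127.616 km
F: √((0.676·111.32)² + (0.708·87.16)²) = √(5662.91167 + 3808.03524) = 97.319 km
G: √((1.291·111.32)² + (-0.107·87.16)²) = √(20653.74829 + 86.97651) = 144.016 km
H: √((-0.832·111.32)² + (-0.998·87.16)²) = √(8578.13838 + 7566.50853) = 127.062 km
I: √((-0.408·111.32)² + (0.249·87.16)²) = √(2062.84559 + 471.01326) = 50.337 km
J: √((0.120·111.32)² + (-0.644·87.16)²) = √(178.44685 + 3150.69365) = 57.699 km
K: √((-0.825·111.32)² + (-0.130·87.16)²) = √(8434.40192 + 128.38703) = 92.535 km
L: √((0.001·111.32)² + (1.057·87.16)²) = √(0.01239 + 8487.59049) = 92.128 km
Minimum: I at 50.337 km.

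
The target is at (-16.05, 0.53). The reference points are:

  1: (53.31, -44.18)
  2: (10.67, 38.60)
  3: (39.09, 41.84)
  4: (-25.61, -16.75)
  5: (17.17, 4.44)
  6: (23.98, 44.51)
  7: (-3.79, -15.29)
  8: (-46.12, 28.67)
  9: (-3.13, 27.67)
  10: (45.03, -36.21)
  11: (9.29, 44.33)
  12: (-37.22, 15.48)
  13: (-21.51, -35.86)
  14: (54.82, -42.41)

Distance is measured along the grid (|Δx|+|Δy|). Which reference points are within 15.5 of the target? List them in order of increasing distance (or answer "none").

Distances from (-16.05, 0.53):
1: |69.36| + |-44.71| = 69.36 + 44.71 = 114.07
2: |26.72| + |38.07| = 26.72 + 38.07 = 64.79
3: |55.14| + |41.31| = 55.14 + 41.31 = 96.45
4: |-9.56| + |-17.28| = 9.56 + 17.28 = 26.84
5: |33.22| + |3.91| = 33.22 + 3.91 = 37.13
6: |40.03| + |43.98| = 40.03 + 43.98 = 84.01
7: |12.26| + |-15.82| = 12.26 + 15.82 = 28.08
8: |-30.07| + |28.14| = 30.07 + 28.14 = 58.21
9: |12.92| + |27.14| = 12.92 + 27.14 = 40.06
10: |61.08| + |-36.74| = 61.08 + 36.74 = 97.82
11: |25.34| + |43.80| = 25.34 + 43.80 = 69.14
12: |-21.17| + |14.95| = 21.17 + 14.95 = 36.12
13: |-5.46| + |-36.39| = 5.46 + 36.39 = 41.85
14: |70.87| + |-42.94| = 70.87 + 42.94 = 113.81
Threshold 15.5: none within range.

none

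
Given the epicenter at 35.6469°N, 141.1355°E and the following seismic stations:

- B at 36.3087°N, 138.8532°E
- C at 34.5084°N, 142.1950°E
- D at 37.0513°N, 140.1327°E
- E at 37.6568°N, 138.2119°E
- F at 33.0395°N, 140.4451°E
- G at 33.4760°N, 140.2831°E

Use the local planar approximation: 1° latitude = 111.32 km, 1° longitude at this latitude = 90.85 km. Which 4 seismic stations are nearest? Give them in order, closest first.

Distances from 35.6469°N, 141.1355°E:
B: 220.0460 km
C: 159.1465 km
D: 180.9462 km
E: 347.2876 km
F: 296.9555 km
G: 253.7692 km
Sorted: C (159.1465 km) < D (180.9462 km) < B (220.0460 km) < G (253.7692 km) < F (296.9555 km) < E (347.2876 km)

C, D, B, G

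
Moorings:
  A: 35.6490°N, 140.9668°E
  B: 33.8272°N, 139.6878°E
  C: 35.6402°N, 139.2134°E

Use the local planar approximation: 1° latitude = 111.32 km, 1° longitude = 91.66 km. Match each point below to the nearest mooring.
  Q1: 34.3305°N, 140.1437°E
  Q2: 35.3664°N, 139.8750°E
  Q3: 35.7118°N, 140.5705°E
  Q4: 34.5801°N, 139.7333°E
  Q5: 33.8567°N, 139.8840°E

Q1→B; Q2→C; Q3→A; Q4→B; Q5→B

Q1 at 34.3305°N, 140.1437°E:
  A: √((1.3185·111.32)² + (0.8231·91.66)²) = √(21543.023916 + 5692.000233) = 165.0304 km
  B: √((-0.5033·111.32)² + (-0.4559·91.66)²) = √(3139.064620 + 1746.219727) = 69.8948 km
  C: √((1.3097·111.32)² + (-0.9303·91.66)²) = √(21256.416464 + 7271.194263) = 168.9012 km
  → nearest: B (69.8948 km)
Q2 at 35.3664°N, 139.8750°E:
  A: √((0.2826·111.32)² + (1.0918·91.66)²) = √(989.670694 + 10014.883134) = 104.9026 km
  B: √((-1.5392·111.32)² + (-0.1872·91.66)²) = √(29358.678608 + 294.422770) = 172.2008 km
  C: √((0.2738·111.32)² + (-0.6616·91.66)²) = √(928.994800 + 3677.483213) = 67.8710 km
  → nearest: C (67.8710 km)
Q3 at 35.7118°N, 140.5705°E:
  A: √((-0.0628·111.32)² + (0.3963·91.66)²) = √(48.872627 + 1319.495309) = 36.9915 km
  B: √((-1.8846·111.32)² + (-0.8827·91.66)²) = √(44013.384811 + 6546.150096) = 224.8545 km
  C: √((-0.0716·111.32)² + (-1.3571·91.66)²) = √(63.529062 + 15473.316424) = 124.6469 km
  → nearest: A (36.9915 km)
Q4 at 34.5801°N, 139.7333°E:
  A: √((1.0689·111.32)² + (1.2335·91.66)²) = √(14158.607725 + 12783.153780) = 164.1395 km
  B: √((-0.7529·111.32)² + (-0.0455·91.66)²) = √(7024.590137 + 17.393320) = 83.9165 km
  C: √((1.0601·111.32)² + (-0.5199·91.66)²) = √(13926.438459 + 2270.906956) = 127.2688 km
  → nearest: B (83.9165 km)
Q5 at 33.8567°N, 139.8840°E:
  A: √((1.7923·111.32)² + (1.0828·91.66)²) = √(39807.765919 + 9850.452928) = 222.8412 km
  B: √((-0.0295·111.32)² + (-0.1962·91.66)²) = √(10.784262 + 323.413178) = 18.2811 km
  C: √((1.7835·111.32)² + (-0.6706·91.66)²) = √(39417.821878 + 3778.216184) = 207.8366 km
  → nearest: B (18.2811 km)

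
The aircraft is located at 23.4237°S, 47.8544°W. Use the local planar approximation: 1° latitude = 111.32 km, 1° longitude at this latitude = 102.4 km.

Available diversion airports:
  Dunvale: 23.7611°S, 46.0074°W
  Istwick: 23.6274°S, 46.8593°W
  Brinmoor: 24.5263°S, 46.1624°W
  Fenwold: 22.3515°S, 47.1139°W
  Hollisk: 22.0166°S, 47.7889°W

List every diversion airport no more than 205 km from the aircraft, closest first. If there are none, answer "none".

Distances from 23.4237°S, 47.8544°W:
Dunvale: √((-0.3374·111.32)² + (1.8470·102.4)²) = √(1410.706125 + 35771.216036) = 192.8261 km
Istwick: √((-0.2037·111.32)² + (0.9951·102.4)²) = √(514.195715 + 10383.251315) = 104.3908 km
Brinmoor: √((-1.1026·111.32)² + (1.6920·102.4)²) = √(15065.459129 + 30019.304817) = 212.3317 km
Fenwold: √((1.0722·111.32)² + (0.7405·102.4)²) = √(14246.166018 + 5749.764260) = 141.4070 km
Hollisk: √((1.4071·111.32)² + (0.0655·102.4)²) = √(24535.579583 + 44.986532) = 156.7819 km
Threshold 205 km: Istwick (104.3908 km), Fenwold (141.4070 km), Hollisk (156.7819 km), Dunvale (192.8261 km) are within range.

Istwick, Fenwold, Hollisk, Dunvale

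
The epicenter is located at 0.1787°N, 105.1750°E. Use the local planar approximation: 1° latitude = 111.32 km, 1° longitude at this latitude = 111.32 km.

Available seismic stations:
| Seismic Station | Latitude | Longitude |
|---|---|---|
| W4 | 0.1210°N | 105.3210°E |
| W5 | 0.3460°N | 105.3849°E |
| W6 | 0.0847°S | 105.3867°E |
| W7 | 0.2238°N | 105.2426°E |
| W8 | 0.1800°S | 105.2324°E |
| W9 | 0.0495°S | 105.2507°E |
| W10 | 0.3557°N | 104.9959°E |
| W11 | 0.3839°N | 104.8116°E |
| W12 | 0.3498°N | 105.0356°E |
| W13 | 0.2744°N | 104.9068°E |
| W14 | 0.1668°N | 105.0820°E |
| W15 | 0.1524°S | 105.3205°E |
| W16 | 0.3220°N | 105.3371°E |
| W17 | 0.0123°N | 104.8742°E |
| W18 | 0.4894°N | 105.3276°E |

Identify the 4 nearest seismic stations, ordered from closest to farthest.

Distances from 0.1787°N, 105.1750°E:
W4: 17.4759 km
W5: 29.8801 km
W6: 37.6183 km
W7: 9.0463 km
W8: 40.4385 km
W9: 26.7645 km
W10: 28.0309 km
W11: 46.4575 km
W12: 24.5681 km
W13: 31.6998 km
W14: 10.4372 km
W15: 40.2599 km
W16: 24.0851 km
W17: 38.2671 km
W18: 38.5336 km
Sorted: W7 (9.0463 km) < W14 (10.4372 km) < W4 (17.4759 km) < W16 (24.0851 km) < W12 (24.5681 km) < W9 (26.7645 km) < …

W7, W14, W4, W16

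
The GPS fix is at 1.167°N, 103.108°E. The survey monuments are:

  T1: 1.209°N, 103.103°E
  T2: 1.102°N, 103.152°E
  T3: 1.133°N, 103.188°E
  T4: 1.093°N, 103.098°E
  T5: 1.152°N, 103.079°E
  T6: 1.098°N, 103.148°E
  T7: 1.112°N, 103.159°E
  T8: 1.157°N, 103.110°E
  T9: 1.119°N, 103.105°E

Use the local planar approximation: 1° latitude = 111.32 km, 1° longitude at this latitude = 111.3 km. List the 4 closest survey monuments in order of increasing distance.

T8, T5, T1, T9

Distances from 1.167°N, 103.108°E:
T1: 4.708 km
T2: 8.737 km
T3: 9.675 km
T4: 8.313 km
T5: 3.634 km
T6: 8.878 km
T7: 8.349 km
T8: 1.135 km
T9: 5.354 km
Sorted: T8 (1.135 km) < T5 (3.634 km) < T1 (4.708 km) < T9 (5.354 km) < T4 (8.313 km) < T7 (8.349 km) < …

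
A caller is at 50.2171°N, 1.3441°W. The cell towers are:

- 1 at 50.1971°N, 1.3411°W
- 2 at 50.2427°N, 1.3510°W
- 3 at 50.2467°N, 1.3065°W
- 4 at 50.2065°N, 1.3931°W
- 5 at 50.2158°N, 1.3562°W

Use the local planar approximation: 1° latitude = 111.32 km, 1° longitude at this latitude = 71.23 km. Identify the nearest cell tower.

5

Distances from 50.2171°N, 1.3441°W:
1: 2.2366 km
2: 2.8919 km
3: 4.2462 km
4: 3.6843 km
5: 0.8739 km
Minimum: 5 at 0.8739 km.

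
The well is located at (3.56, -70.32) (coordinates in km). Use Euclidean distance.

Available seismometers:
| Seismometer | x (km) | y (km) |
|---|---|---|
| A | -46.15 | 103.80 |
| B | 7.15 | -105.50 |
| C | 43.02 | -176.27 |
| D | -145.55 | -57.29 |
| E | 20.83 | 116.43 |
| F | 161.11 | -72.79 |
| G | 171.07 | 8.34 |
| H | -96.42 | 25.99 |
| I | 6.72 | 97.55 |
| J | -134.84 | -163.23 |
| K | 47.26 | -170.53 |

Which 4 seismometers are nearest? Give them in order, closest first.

B, K, C, H

Distances from (3.56, -70.32):
A: √((-49.71)² + (174.12)²) = √(2471.0841 + 30317.7744) = 181.08 km
B: √((3.59)² + (-35.18)²) = √(12.8881 + 1237.6324) = 35.36 km
C: √((39.46)² + (-105.95)²) = √(1557.0916 + 11225.4025) = 113.06 km
D: √((-149.11)² + (13.03)²) = √(22233.7921 + 169.7809) = 149.68 km
E: √((17.27)² + (186.75)²) = √(298.2529 + 34875.5625) = 187.55 km
F: √((157.55)² + (-2.47)²) = √(24822.0025 + 6.1009) = 157.57 km
G: √((167.51)² + (78.66)²) = √(28059.6001 + 6187.3956) = 185.06 km
H: √((-99.98)² + (96.31)²) = √(9996.0004 + 9275.6161) = 138.82 km
I: √((3.16)² + (167.87)²) = √(9.9856 + 28180.3369) = 167.90 km
J: √((-138.40)² + (-92.91)²) = √(19154.5600 + 8632.2681) = 166.69 km
K: √((43.70)² + (-100.21)²) = √(1909.6900 + 10042.0441) = 109.32 km
Sorted: B (35.36 km) < K (109.32 km) < C (113.06 km) < H (138.82 km) < D (149.68 km) < F (157.57 km) < …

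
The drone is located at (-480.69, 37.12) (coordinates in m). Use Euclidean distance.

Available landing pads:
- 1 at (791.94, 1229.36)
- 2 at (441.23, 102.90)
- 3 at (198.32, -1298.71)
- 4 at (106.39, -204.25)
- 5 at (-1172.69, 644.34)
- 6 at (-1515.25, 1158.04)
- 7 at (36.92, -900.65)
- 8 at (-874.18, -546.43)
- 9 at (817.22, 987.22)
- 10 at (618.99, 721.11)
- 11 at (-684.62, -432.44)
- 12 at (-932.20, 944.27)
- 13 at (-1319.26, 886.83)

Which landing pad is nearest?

11

Distances from (-480.69, 37.12):
1: 1743.85 m
2: 924.26 m
3: 1498.50 m
4: 634.76 m
5: 920.64 m
6: 1525.38 m
7: 1071.14 m
8: 703.82 m
9: 1608.50 m
10: 1295.04 m
11: 511.93 m
12: 1013.30 m
13: 1193.82 m
Minimum: 11 at 511.93 m.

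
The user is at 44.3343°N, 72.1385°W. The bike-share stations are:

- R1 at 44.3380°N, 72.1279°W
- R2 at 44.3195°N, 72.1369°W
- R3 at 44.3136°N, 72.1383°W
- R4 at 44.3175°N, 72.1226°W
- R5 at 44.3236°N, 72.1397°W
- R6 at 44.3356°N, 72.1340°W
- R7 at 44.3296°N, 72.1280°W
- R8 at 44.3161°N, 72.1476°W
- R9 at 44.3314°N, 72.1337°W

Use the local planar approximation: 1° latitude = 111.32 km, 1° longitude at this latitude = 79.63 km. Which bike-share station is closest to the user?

R6

Distances from 44.3343°N, 72.1385°W:
R1: √((0.0037·111.32)² + (0.0106·79.63)²) = √(0.169648 + 0.712468) = 0.9392 km
R2: √((-0.0148·111.32)² + (0.0016·79.63)²) = √(2.714375 + 0.016233) = 1.6525 km
R3: √((-0.0207·111.32)² + (0.0002·79.63)²) = √(5.309909 + 0.000254) = 2.3044 km
R4: √((-0.0168·111.32)² + (0.0159·79.63)²) = √(3.497558 + 1.603052) = 2.2585 km
R5: √((-0.0107·111.32)² + (-0.0012·79.63)²) = √(1.418776 + 0.009131) = 1.1950 km
R6: √((0.0013·111.32)² + (0.0045·79.63)²) = √(0.020943 + 0.128404) = 0.3865 km
R7: √((-0.0047·111.32)² + (0.0105·79.63)²) = √(0.273742 + 0.699088) = 0.9863 km
R8: √((-0.0182·111.32)² + (-0.0091·79.63)²) = √(4.104773 + 0.525093) = 2.1517 km
R9: √((-0.0029·111.32)² + (0.0048·79.63)²) = √(0.104218 + 0.146095) = 0.5003 km
Minimum: R6 at 0.3865 km.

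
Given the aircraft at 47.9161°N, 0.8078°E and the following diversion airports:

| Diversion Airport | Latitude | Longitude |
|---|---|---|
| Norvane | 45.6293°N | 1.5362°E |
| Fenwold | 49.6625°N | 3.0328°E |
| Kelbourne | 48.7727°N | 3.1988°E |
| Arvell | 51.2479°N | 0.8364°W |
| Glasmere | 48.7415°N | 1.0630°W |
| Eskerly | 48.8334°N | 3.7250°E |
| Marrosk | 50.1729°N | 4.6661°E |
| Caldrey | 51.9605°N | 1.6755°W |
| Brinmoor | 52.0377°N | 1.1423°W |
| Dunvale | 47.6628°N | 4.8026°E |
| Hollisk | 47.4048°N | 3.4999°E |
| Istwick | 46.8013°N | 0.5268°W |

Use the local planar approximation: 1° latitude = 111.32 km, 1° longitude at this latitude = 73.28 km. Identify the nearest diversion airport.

Distances from 47.9161°N, 0.8078°E:
Norvane: 260.1024 km
Fenwold: 253.7314 km
Kelbourne: 199.4801 km
Arvell: 389.9756 km
Glasmere: 165.0359 km
Eskerly: 236.9090 km
Marrosk: 378.2258 km
Caldrey: 485.6086 km
Brinmoor: 480.5559 km
Dunvale: 294.0938 km
Hollisk: 205.3239 km
Istwick: 158.0045 km
Minimum: Istwick at 158.0045 km.

Istwick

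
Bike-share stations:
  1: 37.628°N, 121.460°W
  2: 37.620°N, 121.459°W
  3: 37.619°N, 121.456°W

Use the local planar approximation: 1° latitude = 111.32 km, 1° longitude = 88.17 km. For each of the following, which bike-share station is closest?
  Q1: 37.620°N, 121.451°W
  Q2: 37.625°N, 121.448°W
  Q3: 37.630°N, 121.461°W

Q1 at 37.620°N, 121.451°W:
  1: 1.193 km
  2: 0.705 km
  3: 0.455 km
  → nearest: 3 (0.455 km)
Q2 at 37.625°N, 121.448°W:
  1: 1.109 km
  2: 1.118 km
  3: 0.971 km
  → nearest: 3 (0.971 km)
Q3 at 37.630°N, 121.461°W:
  1: 0.239 km
  2: 1.127 km
  3: 1.301 km
  → nearest: 1 (0.239 km)

Q1→3; Q2→3; Q3→1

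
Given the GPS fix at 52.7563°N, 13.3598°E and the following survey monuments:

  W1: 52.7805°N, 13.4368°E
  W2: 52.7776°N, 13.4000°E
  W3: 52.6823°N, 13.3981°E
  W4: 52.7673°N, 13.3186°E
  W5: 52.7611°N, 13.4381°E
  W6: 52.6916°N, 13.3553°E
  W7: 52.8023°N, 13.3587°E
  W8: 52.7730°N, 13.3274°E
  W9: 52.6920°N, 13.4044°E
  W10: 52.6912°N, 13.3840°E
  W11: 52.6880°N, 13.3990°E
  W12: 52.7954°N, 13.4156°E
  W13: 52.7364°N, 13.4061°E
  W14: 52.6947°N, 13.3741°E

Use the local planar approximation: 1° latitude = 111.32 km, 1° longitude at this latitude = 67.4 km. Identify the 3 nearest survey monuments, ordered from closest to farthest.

Distances from 52.7563°N, 13.3598°E:
W1: 5.8473 km
W2: 3.6005 km
W3: 8.6327 km
W4: 3.0349 km
W5: 5.3044 km
W6: 7.2088 km
W7: 5.1213 km
W8: 2.8679 km
W9: 7.7635 km
W10: 7.4282 km
W11: 8.0491 km
W12: 5.7524 km
W13: 3.8270 km
W14: 6.9247 km
Sorted: W8 (2.8679 km) < W4 (3.0349 km) < W2 (3.6005 km) < W13 (3.8270 km) < W7 (5.1213 km) < …

W8, W4, W2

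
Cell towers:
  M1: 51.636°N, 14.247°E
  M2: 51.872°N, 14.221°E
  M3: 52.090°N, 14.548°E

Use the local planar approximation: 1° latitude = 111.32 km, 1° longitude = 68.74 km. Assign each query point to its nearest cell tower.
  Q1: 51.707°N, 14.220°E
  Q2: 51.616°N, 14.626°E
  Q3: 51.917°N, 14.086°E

Q1→M1; Q2→M1; Q3→M2

Q1 at 51.707°N, 14.220°E:
  M1: √((-0.071·111.32)² + (0.027·68.74)²) = √(62.46879 + 3.44466) = 8.119 km
  M2: √((0.165·111.32)² + (0.001·68.74)²) = √(337.37608 + 0.00473) = 18.368 km
  M3: √((0.383·111.32)² + (0.328·68.74)²) = √(1817.79098 + 508.35458) = 48.230 km
  → nearest: M1 (8.119 km)
Q2 at 51.616°N, 14.626°E:
  M1: √((0.020·111.32)² + (-0.379·68.74)²) = √(4.95686 + 678.73067) = 26.147 km
  M2: √((0.256·111.32)² + (-0.405·68.74)²) = √(812.13144 + 775.04890) = 39.839 km
  M3: √((0.474·111.32)² + (-0.078·68.74)²) = √(2784.21699 + 28.74804) = 53.037 km
  → nearest: M1 (26.147 km)
Q3 at 51.917°N, 14.086°E:
  M1: √((-0.281·111.32)² + (0.161·68.74)²) = √(978.49596 + 122.48159) = 33.181 km
  M2: √((-0.045·111.32)² + (0.135·68.74)²) = √(25.09409 + 86.11654) = 10.546 km
  M3: √((0.173·111.32)² + (0.462·68.74)²) = √(370.88443 + 1008.56294) = 37.141 km
  → nearest: M2 (10.546 km)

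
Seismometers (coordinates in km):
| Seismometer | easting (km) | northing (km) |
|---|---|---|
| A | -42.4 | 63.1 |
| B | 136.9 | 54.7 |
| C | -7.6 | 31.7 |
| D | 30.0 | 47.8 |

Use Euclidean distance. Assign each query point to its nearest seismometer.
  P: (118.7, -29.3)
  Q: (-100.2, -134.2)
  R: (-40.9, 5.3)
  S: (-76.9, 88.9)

P at (118.7, -29.3):
  A: 185.7 km
  B: 85.9 km
  C: 140.3 km
  D: 117.5 km
  → nearest: B (85.9 km)
Q at (-100.2, -134.2):
  A: 205.6 km
  B: 303.1 km
  C: 190.0 km
  D: 223.8 km
  → nearest: C (190.0 km)
R at (-40.9, 5.3):
  A: 57.8 km
  B: 184.5 km
  C: 42.5 km
  D: 82.7 km
  → nearest: C (42.5 km)
S at (-76.9, 88.9):
  A: 43.1 km
  B: 216.5 km
  C: 89.9 km
  D: 114.5 km
  → nearest: A (43.1 km)

P→B; Q→C; R→C; S→A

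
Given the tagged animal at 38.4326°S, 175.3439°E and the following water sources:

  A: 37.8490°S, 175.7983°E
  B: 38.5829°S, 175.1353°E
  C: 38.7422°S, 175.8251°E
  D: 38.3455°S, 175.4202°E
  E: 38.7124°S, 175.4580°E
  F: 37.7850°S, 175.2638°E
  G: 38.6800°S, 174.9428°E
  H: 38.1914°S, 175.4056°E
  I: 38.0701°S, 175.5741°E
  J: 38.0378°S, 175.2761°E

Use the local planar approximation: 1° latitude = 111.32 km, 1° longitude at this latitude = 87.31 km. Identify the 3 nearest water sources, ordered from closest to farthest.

Distances from 38.4326°S, 175.3439°E:
A: √((0.5836·111.32)² + (0.4544·87.31)²) = √(4220.626892 + 1573.999615) = 76.1224 km
B: √((-0.1503·111.32)² + (-0.2086·87.31)²) = √(279.939612 + 331.708488) = 24.7315 km
C: √((-0.3096·111.32)² + (0.4812·87.31)²) = √(1187.813616 + 1765.140232) = 54.3411 km
D: √((0.0871·111.32)² + (0.0763·87.31)²) = √(94.011873 + 44.378953) = 11.7640 km
E: √((-0.2798·111.32)² + (0.1141·87.31)²) = √(970.156540 + 99.242859) = 32.7017 km
F: √((0.6476·111.32)² + (-0.0801·87.31)²) = √(5197.088058 + 48.909476) = 72.4293 km
G: √((-0.2474·111.32)² + (-0.4011·87.31)²) = √(758.482886 + 1226.403272) = 44.5521 km
H: √((0.2412·111.32)² + (0.0617·87.31)²) = √(720.943121 + 29.020060) = 27.3855 km
I: √((0.3625·111.32)² + (0.2302·87.31)²) = √(1628.404962 + 403.960234) = 45.0818 km
J: √((0.3948·111.32)² + (-0.0678·87.31)²) = √(1931.526555 + 35.041877) = 44.3460 km
Sorted: D (11.7640 km) < B (24.7315 km) < H (27.3855 km) < E (32.7017 km) < J (44.3460 km) < …

D, B, H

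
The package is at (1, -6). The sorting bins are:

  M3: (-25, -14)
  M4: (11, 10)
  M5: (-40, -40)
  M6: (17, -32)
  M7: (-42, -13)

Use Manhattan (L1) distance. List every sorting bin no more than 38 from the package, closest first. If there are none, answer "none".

M4, M3

Distances from (1, -6):
M3: 34
M4: 26
M5: 75
M6: 42
M7: 50
Threshold 38: M4 (26), M3 (34) are within range.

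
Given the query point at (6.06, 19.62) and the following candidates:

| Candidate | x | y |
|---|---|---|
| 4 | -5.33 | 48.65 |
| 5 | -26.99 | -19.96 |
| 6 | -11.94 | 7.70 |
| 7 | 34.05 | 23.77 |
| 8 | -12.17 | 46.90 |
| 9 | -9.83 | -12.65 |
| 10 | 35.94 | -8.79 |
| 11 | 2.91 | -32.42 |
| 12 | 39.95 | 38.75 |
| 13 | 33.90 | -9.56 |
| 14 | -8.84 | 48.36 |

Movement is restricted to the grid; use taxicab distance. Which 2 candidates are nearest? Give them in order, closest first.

6, 7

Distances from (6.06, 19.62):
4: 40.42
5: 72.63
6: 29.92
7: 32.14
8: 45.51
9: 48.16
10: 58.29
11: 55.19
12: 53.02
13: 57.02
14: 43.64
Sorted: 6 (29.92) < 7 (32.14) < 4 (40.42) < 14 (43.64) < …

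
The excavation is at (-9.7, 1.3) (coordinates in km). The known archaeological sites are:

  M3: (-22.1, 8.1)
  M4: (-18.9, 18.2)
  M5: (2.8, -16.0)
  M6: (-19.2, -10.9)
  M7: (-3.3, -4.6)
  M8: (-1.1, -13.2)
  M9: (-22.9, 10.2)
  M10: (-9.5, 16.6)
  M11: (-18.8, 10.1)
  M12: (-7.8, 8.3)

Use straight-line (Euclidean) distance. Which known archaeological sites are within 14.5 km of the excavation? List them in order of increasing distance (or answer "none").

M12, M7, M11, M3

Distances from (-9.7, 1.3):
M3: √((-12.4)² + (6.8)²) = √(153.760 + 46.240) = 14.1 km
M4: √((-9.2)² + (16.9)²) = √(84.640 + 285.610) = 19.2 km
M5: √((12.5)² + (-17.3)²) = √(156.250 + 299.290) = 21.3 km
M6: √((-9.5)² + (-12.2)²) = √(90.250 + 148.840) = 15.5 km
M7: √((6.4)² + (-5.9)²) = √(40.960 + 34.810) = 8.7 km
M8: √((8.6)² + (-14.5)²) = √(73.960 + 210.250) = 16.9 km
M9: √((-13.2)² + (8.9)²) = √(174.240 + 79.210) = 15.9 km
M10: √((0.2)² + (15.3)²) = √(0.040 + 234.090) = 15.3 km
M11: √((-9.1)² + (8.8)²) = √(82.810 + 77.440) = 12.7 km
M12: √((1.9)² + (7.0)²) = √(3.610 + 49.000) = 7.3 km
Threshold 14.5 km: M12 (7.3 km), M7 (8.7 km), M11 (12.7 km), M3 (14.1 km) are within range.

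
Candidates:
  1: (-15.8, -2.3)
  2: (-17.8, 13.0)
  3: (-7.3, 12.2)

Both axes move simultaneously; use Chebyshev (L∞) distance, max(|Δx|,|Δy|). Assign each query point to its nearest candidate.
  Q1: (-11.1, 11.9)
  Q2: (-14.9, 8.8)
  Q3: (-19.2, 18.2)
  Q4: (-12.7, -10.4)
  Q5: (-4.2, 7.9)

Q1→3; Q2→2; Q3→2; Q4→1; Q5→3

Q1 at (-11.1, 11.9):
  1: max(|-4.7|, |-14.2|) = 14.2
  2: max(|-6.7|, |1.1|) = 6.7
  3: max(|3.8|, |0.3|) = 3.8
  → nearest: 3 (3.8)
Q2 at (-14.9, 8.8):
  1: max(|-0.9|, |-11.1|) = 11.1
  2: max(|-2.9|, |4.2|) = 4.2
  3: max(|7.6|, |3.4|) = 7.6
  → nearest: 2 (4.2)
Q3 at (-19.2, 18.2):
  1: max(|3.4|, |-20.5|) = 20.5
  2: max(|1.4|, |-5.2|) = 5.2
  3: max(|11.9|, |-6.0|) = 11.9
  → nearest: 2 (5.2)
Q4 at (-12.7, -10.4):
  1: max(|-3.1|, |8.1|) = 8.1
  2: max(|-5.1|, |23.4|) = 23.4
  3: max(|5.4|, |22.6|) = 22.6
  → nearest: 1 (8.1)
Q5 at (-4.2, 7.9):
  1: max(|-11.6|, |-10.2|) = 11.6
  2: max(|-13.6|, |5.1|) = 13.6
  3: max(|-3.1|, |4.3|) = 4.3
  → nearest: 3 (4.3)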